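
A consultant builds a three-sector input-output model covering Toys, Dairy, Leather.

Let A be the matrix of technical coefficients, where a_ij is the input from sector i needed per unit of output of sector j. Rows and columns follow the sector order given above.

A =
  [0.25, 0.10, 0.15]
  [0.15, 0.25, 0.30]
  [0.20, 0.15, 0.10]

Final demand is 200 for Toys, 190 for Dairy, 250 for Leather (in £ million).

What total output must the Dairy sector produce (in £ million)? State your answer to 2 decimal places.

x_2 = 523.09

I − A =
  [   0.75    -0.10    -0.15]
  [  -0.15     0.75    -0.30]
  [  -0.20    -0.15     0.90]
Cofactors of I−A, C_ij = (−1)^(i+j)·(minor ij) (rows/columns in the sector order above):
  C_11 = (0.75)(0.90) − (-0.30)(-0.15) = 0.6300
  C_12 = −[(-0.15)(0.90) − (-0.30)(-0.20)] = 0.1950
  C_13 = (-0.15)(-0.15) − (0.75)(-0.20) = 0.1725
  C_21 = −[(-0.10)(0.90) − (-0.15)(-0.15)] = 0.1125
  C_22 = (0.75)(0.90) − (-0.15)(-0.20) = 0.6450
  C_23 = −[(0.75)(-0.15) − (-0.10)(-0.20)] = 0.1325
  C_31 = (-0.10)(-0.30) − (-0.15)(0.75) = 0.1425
  C_32 = −[(0.75)(-0.30) − (-0.15)(-0.15)] = 0.2475
  C_33 = (0.75)(0.75) − (-0.10)(-0.15) = 0.5475
det(I−A) = Σ_j (I−A)_1j·C_1j = (0.75)(0.6300) + (-0.10)(0.1950) + (-0.15)(0.1725) = 0.427125
adj(I−A) = Cᵀ =
  [ 0.6300   0.1125   0.1425]
  [ 0.1950   0.6450   0.2475]
  [ 0.1725   0.1325   0.5475]
(I − A)⁻¹ = adj(I−A) / det(I−A) ≈
  [   1.4750     0.2634     0.3336]
  [   0.4565     1.5101     0.5795]
  [   0.4039     0.3102     1.2818]
x = (I − A)⁻¹ d = adj(I−A)·d / det(I−A), with det(I−A) = 0.427125:
  x_1 = (0.6300·200 + 0.1125·190 + 0.1425·250) / 0.427125 = 183.00 / 0.427125 ≈ 428.45
  x_2 = (0.1950·200 + 0.6450·190 + 0.2475·250) / 0.427125 = 223.425 / 0.427125 ≈ 523.09
  x_3 = (0.1725·200 + 0.1325·190 + 0.5475·250) / 0.427125 = 196.55 / 0.427125 ≈ 460.17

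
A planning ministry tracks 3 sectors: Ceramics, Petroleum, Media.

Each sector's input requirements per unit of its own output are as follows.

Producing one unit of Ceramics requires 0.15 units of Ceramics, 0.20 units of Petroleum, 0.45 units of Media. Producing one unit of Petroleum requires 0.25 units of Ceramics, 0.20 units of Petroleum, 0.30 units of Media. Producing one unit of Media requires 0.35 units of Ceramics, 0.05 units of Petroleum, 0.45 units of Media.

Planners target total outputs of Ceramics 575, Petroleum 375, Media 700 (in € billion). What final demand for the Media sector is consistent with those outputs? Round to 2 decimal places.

d_M = 13.75

I − A =
  [   0.85    -0.25    -0.35]
  [  -0.20     0.80    -0.05]
  [  -0.45    -0.30     0.55]
d = (I − A) x:
  d_C = (+0.85)·575 + (-0.25)·375 + (-0.35)·700 = 150.00
  d_P = (-0.20)·575 + (+0.80)·375 + (-0.05)·700 = 150.00
  d_M = (-0.45)·575 + (-0.30)·375 + (+0.55)·700 = 13.75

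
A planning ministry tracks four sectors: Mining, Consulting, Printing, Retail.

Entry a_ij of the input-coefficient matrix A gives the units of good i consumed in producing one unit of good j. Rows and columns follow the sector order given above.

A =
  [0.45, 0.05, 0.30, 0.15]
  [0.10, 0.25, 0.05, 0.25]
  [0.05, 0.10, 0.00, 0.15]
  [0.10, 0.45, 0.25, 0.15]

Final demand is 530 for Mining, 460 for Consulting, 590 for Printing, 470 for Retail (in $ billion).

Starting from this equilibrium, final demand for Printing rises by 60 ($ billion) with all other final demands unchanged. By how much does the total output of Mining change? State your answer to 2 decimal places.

Δx_1 = 52.13

I − A =
  [   0.55    -0.05    -0.30    -0.15]
  [  -0.10     0.75    -0.05    -0.25]
  [  -0.05    -0.10     1.00    -0.15]
  [  -0.10    -0.45    -0.25     0.85]
Compute the cofactors C_ij = (−1)^(i+j)·(3×3 minor ij) of I−A; the adjugate is their transpose:
adj(I−A) = Cᵀ =
  [ 0.483000   0.157625   0.194250   0.165875]
  [ 0.112250   0.412750   0.093750   0.157750]
  [ 0.055250   0.088625   0.265250   0.082625]
  [ 0.132500   0.263125   0.150500   0.390375]
det(I−A) = Σ_j (I−A)_1j·C_1j = (0.55)(0.483000) + (-0.05)(0.112250) + (-0.30)(0.055250) + (-0.15)(0.132500) = 0.2235875
(I − A)⁻¹ = adj(I−A) / det(I−A) ≈
  [   2.1602     0.7050     0.8688     0.7419]
  [   0.5020     1.8460     0.4193     0.7055]
  [   0.2471     0.3964     1.1863     0.3695]
  [   0.5926     1.1768     0.6731     1.7460]
Δx = (I − A)⁻¹ Δd with Δd having +60 in the Printing component and 0 elsewhere.
So Δx_1 = L_13 · (+60), where L_13 = adj(I−A)_13 / det(I−A) = 0.194250 / 0.2235875.
Δx_1 = 0.194250 × (+60) / 0.2235875 = 11.655 / 0.2235875 ≈ 52.13.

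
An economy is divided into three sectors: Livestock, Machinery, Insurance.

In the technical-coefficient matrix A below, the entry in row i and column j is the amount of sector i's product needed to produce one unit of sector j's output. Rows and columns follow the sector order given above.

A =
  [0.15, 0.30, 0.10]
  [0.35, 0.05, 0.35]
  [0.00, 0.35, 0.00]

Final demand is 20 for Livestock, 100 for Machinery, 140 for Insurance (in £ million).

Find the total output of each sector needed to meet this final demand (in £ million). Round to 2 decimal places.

I − A =
  [   0.85    -0.30    -0.10]
  [  -0.35     0.95    -0.35]
  [   0.00    -0.35     1.00]
Cofactors of I−A, C_ij = (−1)^(i+j)·(minor ij) (rows/columns in the sector order above):
  C_11 = (0.95)(1.00) − (-0.35)(-0.35) = 0.8275
  C_12 = −[(-0.35)(1.00) − (-0.35)(0.00)] = 0.3500
  C_13 = (-0.35)(-0.35) − (0.95)(0.00) = 0.1225
  C_21 = −[(-0.30)(1.00) − (-0.10)(-0.35)] = 0.3350
  C_22 = (0.85)(1.00) − (-0.10)(0.00) = 0.8500
  C_23 = −[(0.85)(-0.35) − (-0.30)(0.00)] = 0.2975
  C_31 = (-0.30)(-0.35) − (-0.10)(0.95) = 0.2000
  C_32 = −[(0.85)(-0.35) − (-0.10)(-0.35)] = 0.3325
  C_33 = (0.85)(0.95) − (-0.30)(-0.35) = 0.7025
det(I−A) = Σ_j (I−A)_1j·C_1j = (0.85)(0.8275) + (-0.30)(0.3500) + (-0.10)(0.1225) = 0.586125
adj(I−A) = Cᵀ =
  [ 0.8275   0.3350   0.2000]
  [ 0.3500   0.8500   0.3325]
  [ 0.1225   0.2975   0.7025]
(I − A)⁻¹ = adj(I−A) / det(I−A) ≈
  [   1.4118     0.5716     0.3412]
  [   0.5971     1.4502     0.5673]
  [   0.2090     0.5076     1.1985]
x = (I − A)⁻¹ d = adj(I−A)·d / det(I−A), with det(I−A) = 0.586125:
  x_1 = (0.8275·20 + 0.3350·100 + 0.2000·140) / 0.586125 = 78.05 / 0.586125 ≈ 133.16
  x_2 = (0.3500·20 + 0.8500·100 + 0.3325·140) / 0.586125 = 138.55 / 0.586125 ≈ 236.38
  x_3 = (0.1225·20 + 0.2975·100 + 0.7025·140) / 0.586125 = 130.55 / 0.586125 ≈ 222.73

x_1 = 133.16, x_2 = 236.38, x_3 = 222.73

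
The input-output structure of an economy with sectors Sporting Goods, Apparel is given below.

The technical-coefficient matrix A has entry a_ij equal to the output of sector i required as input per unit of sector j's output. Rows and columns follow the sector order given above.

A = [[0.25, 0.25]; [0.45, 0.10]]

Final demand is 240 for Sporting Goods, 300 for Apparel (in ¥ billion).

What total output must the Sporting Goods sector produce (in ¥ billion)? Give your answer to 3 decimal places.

I − A =
  [   0.75    -0.25]
  [  -0.45     0.90]
det(I−A) = (0.75)(0.90) − (-0.25)(-0.45) = 0.5625
adj(I−A) = [[0.90, 0.25], [0.45, 0.75]]
(I − A)⁻¹ = adj(I−A) / det(I−A) ≈
  [   1.6000     0.4444]
  [   0.8000     1.3333]
x = (I − A)⁻¹ d = adj(I−A)·d / det(I−A), with det(I−A) = 0.5625:
  x_1 = (0.90·240 + 0.25·300) / 0.5625 = 291.00 / 0.5625 ≈ 517.333
  x_2 = (0.45·240 + 0.75·300) / 0.5625 = 333.00 / 0.5625 = 592.000

x_1 = 517.333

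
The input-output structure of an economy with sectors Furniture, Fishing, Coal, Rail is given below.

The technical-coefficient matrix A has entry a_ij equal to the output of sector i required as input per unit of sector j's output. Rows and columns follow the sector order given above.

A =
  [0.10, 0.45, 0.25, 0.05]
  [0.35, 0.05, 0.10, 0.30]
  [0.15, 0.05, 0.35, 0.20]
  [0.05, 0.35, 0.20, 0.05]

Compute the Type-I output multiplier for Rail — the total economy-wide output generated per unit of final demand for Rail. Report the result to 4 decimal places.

m_4 = 3.7074

I − A =
  [   0.90    -0.45    -0.25    -0.05]
  [  -0.35     0.95    -0.10    -0.30]
  [  -0.15    -0.05     0.65    -0.20]
  [  -0.05    -0.35    -0.20     0.95]
Compute the cofactors C_ij = (−1)^(i+j)·(3×3 minor ij) of I−A; the adjugate is their transpose:
adj(I−A) = Cᵀ =
  [ 0.465625   0.301125   0.280375   0.178625]
  [ 0.236125   0.478500   0.229625   0.211875]
  [ 0.171000   0.176875   0.552875   0.181250]
  [ 0.147500   0.229375   0.215750   0.402125]
det(I−A) = Σ_j (I−A)_1j·C_1j = (0.90)(0.465625) + (-0.45)(0.236125) + (-0.25)(0.171000) + (-0.05)(0.147500) = 0.26268125
(I − A)⁻¹ = adj(I−A) / det(I−A) ≈
  [   1.77259     1.14635     1.06736     0.68001]
  [   0.89890     1.82160     0.87416     0.80659]
  [   0.65098     0.67334     2.10474     0.69000]
  [   0.56152     0.87321     0.82134     1.53085]
The output multiplier for sector j is the column-j sum of the Leontief inverse (I − A)⁻¹ = adj(I−A) / det(I−A).
Column 4 of adj(I−A): (0.178625, 0.211875, 0.181250, 0.402125); det(I−A) = 0.26268125.
m_4 = (0.178625 + 0.211875 + 0.181250 + 0.402125) / 0.26268125 = 0.973875 / 0.26268125 ≈ 3.7074.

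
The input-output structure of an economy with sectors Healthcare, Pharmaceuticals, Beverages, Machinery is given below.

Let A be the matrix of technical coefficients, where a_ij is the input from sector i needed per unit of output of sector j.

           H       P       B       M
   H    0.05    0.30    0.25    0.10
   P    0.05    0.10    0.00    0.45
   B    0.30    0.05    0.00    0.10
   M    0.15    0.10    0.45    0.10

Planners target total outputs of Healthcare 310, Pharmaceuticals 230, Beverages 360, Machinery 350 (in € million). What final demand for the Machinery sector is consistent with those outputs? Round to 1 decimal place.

d_M = 83.5

I − A =
  [   0.95    -0.30    -0.25    -0.10]
  [  -0.05     0.90     0.00    -0.45]
  [  -0.30    -0.05     1.00    -0.10]
  [  -0.15    -0.10    -0.45     0.90]
d = (I − A) x:
  d_H = (+0.95)·310 + (-0.30)·230 + (-0.25)·360 + (-0.10)·350 = 100.5
  d_P = (-0.05)·310 + (+0.90)·230 + (+0.00)·360 + (-0.45)·350 = 34.0
  d_B = (-0.30)·310 + (-0.05)·230 + (+1.00)·360 + (-0.10)·350 = 220.5
  d_M = (-0.15)·310 + (-0.10)·230 + (-0.45)·360 + (+0.90)·350 = 83.5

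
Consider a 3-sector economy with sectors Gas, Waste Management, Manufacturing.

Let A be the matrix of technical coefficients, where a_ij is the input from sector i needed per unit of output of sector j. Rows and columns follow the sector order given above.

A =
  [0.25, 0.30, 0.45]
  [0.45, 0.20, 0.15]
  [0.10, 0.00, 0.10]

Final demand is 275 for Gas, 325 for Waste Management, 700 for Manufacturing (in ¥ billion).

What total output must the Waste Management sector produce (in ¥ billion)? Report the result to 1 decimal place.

I − A =
  [   0.75    -0.30    -0.45]
  [  -0.45     0.80    -0.15]
  [  -0.10     0.00     0.90]
Cofactors of I−A, C_ij = (−1)^(i+j)·(minor ij) (rows/columns in the sector order above):
  C_11 = (0.80)(0.90) − (-0.15)(0.00) = 0.7200
  C_12 = −[(-0.45)(0.90) − (-0.15)(-0.10)] = 0.4200
  C_13 = (-0.45)(0.00) − (0.80)(-0.10) = 0.0800
  C_21 = −[(-0.30)(0.90) − (-0.45)(0.00)] = 0.2700
  C_22 = (0.75)(0.90) − (-0.45)(-0.10) = 0.6300
  C_23 = −[(0.75)(0.00) − (-0.30)(-0.10)] = 0.0300
  C_31 = (-0.30)(-0.15) − (-0.45)(0.80) = 0.4050
  C_32 = −[(0.75)(-0.15) − (-0.45)(-0.45)] = 0.3150
  C_33 = (0.75)(0.80) − (-0.30)(-0.45) = 0.4650
det(I−A) = Σ_j (I−A)_1j·C_1j = (0.75)(0.7200) + (-0.30)(0.4200) + (-0.45)(0.0800) = 0.3780
adj(I−A) = Cᵀ =
  [ 0.7200   0.2700   0.4050]
  [ 0.4200   0.6300   0.3150]
  [ 0.0800   0.0300   0.4650]
(I − A)⁻¹ = adj(I−A) / det(I−A) ≈
  [   1.9048     0.7143     1.0714]
  [   1.1111     1.6667     0.8333]
  [   0.2116     0.0794     1.2302]
x = (I − A)⁻¹ d = adj(I−A)·d / det(I−A), with det(I−A) = 0.3780:
  x_1 = (0.7200·275 + 0.2700·325 + 0.4050·700) / 0.3780 = 569.25 / 0.3780 ≈ 1506.0
  x_2 = (0.4200·275 + 0.6300·325 + 0.3150·700) / 0.3780 = 540.75 / 0.3780 ≈ 1430.6
  x_3 = (0.0800·275 + 0.0300·325 + 0.4650·700) / 0.3780 = 357.25 / 0.3780 ≈ 945.1

x_2 = 1430.6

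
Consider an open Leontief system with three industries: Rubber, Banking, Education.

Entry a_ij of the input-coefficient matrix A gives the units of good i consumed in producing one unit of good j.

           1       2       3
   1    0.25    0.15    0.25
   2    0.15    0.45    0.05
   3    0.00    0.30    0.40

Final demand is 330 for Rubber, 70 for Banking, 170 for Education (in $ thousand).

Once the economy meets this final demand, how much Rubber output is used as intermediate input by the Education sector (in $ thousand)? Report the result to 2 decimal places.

z_13 = 114.54

I − A =
  [   0.75    -0.15    -0.25]
  [  -0.15     0.55    -0.05]
  [   0.00    -0.30     0.60]
Cofactors of I−A, C_ij = (−1)^(i+j)·(minor ij) (rows/columns in the sector order above):
  C_11 = (0.55)(0.60) − (-0.05)(-0.30) = 0.3150
  C_12 = −[(-0.15)(0.60) − (-0.05)(0.00)] = 0.0900
  C_13 = (-0.15)(-0.30) − (0.55)(0.00) = 0.0450
  C_21 = −[(-0.15)(0.60) − (-0.25)(-0.30)] = 0.1650
  C_22 = (0.75)(0.60) − (-0.25)(0.00) = 0.4500
  C_23 = −[(0.75)(-0.30) − (-0.15)(0.00)] = 0.2250
  C_31 = (-0.15)(-0.05) − (-0.25)(0.55) = 0.1450
  C_32 = −[(0.75)(-0.05) − (-0.25)(-0.15)] = 0.0750
  C_33 = (0.75)(0.55) − (-0.15)(-0.15) = 0.3900
det(I−A) = Σ_j (I−A)_1j·C_1j = (0.75)(0.3150) + (-0.15)(0.0900) + (-0.25)(0.0450) = 0.2115
adj(I−A) = Cᵀ =
  [ 0.3150   0.1650   0.1450]
  [ 0.0900   0.4500   0.0750]
  [ 0.0450   0.2250   0.3900]
(I − A)⁻¹ = adj(I−A) / det(I−A) ≈
  [   1.4894     0.7801     0.6856]
  [   0.4255     2.1277     0.3546]
  [   0.2128     1.0638     1.8440]
First solve x = (I − A)⁻¹ d = adj(I−A)·d / det(I−A); in particular x_3 = (0.0450·330 + 0.2250·70 + 0.3900·170) / 0.2115 = 96.90 / 0.2115 ≈ 458.1560.
Intermediate flow from 1 to 3: z_13 = a_13 · x_3 = 0.25 × 96.90 / 0.2115 = 24.225 / 0.2115 ≈ 114.54.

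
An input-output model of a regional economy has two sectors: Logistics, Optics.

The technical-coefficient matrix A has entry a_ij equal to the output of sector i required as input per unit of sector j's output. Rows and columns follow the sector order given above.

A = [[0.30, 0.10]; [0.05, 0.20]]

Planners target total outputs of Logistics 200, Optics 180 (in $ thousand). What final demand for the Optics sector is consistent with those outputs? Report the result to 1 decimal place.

I − A =
  [   0.70    -0.10]
  [  -0.05     0.80]
d = (I − A) x:
  d_1 = (+0.70)·200 + (-0.10)·180 = 122.0
  d_2 = (-0.05)·200 + (+0.80)·180 = 134.0

d_2 = 134.0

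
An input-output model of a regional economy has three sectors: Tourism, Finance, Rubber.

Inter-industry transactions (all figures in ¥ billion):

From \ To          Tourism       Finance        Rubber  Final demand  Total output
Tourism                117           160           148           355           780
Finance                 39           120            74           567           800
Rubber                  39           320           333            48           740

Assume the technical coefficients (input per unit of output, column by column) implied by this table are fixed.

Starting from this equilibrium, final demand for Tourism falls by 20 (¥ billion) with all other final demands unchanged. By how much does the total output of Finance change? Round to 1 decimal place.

Δx_2 = -1.9

Technical coefficients a_ij = z_ij / X_j:
  a_11 = 117/780 = 0.15, a_21 = 39/780 = 0.05, a_31 = 39/780 = 0.05
  a_12 = 160/800 = 0.20, a_22 = 120/800 = 0.15, a_32 = 320/800 = 0.40
  a_13 = 148/740 = 0.20, a_23 = 74/740 = 0.10, a_33 = 333/740 = 0.45
I − A =
  [   0.85    -0.20    -0.20]
  [  -0.05     0.85    -0.10]
  [  -0.05    -0.40     0.55]
Cofactors of I−A, C_ij = (−1)^(i+j)·(minor ij) (rows/columns in the sector order above):
  C_11 = (0.85)(0.55) − (-0.10)(-0.40) = 0.4275
  C_12 = −[(-0.05)(0.55) − (-0.10)(-0.05)] = 0.0325
  C_13 = (-0.05)(-0.40) − (0.85)(-0.05) = 0.0625
  C_21 = −[(-0.20)(0.55) − (-0.20)(-0.40)] = 0.1900
  C_22 = (0.85)(0.55) − (-0.20)(-0.05) = 0.4575
  C_23 = −[(0.85)(-0.40) − (-0.20)(-0.05)] = 0.3500
  C_31 = (-0.20)(-0.10) − (-0.20)(0.85) = 0.1900
  C_32 = −[(0.85)(-0.10) − (-0.20)(-0.05)] = 0.0950
  C_33 = (0.85)(0.85) − (-0.20)(-0.05) = 0.7125
det(I−A) = Σ_j (I−A)_1j·C_1j = (0.85)(0.4275) + (-0.20)(0.0325) + (-0.20)(0.0625) = 0.344375
adj(I−A) = Cᵀ =
  [ 0.4275   0.1900   0.1900]
  [ 0.0325   0.4575   0.0950]
  [ 0.0625   0.3500   0.7125]
(I − A)⁻¹ = adj(I−A) / det(I−A) ≈
  [   1.2414     0.5517     0.5517]
  [   0.0944     1.3285     0.2759]
  [   0.1815     1.0163     2.0690]
Δx = (I − A)⁻¹ Δd with Δd having -20 in the Tourism component and 0 elsewhere.
So Δx_2 = L_21 · (-20), where L_21 = adj(I−A)_21 / det(I−A) = 0.0325 / 0.344375.
Δx_2 = 0.0325 × (-20) / 0.344375 = -0.65 / 0.344375 ≈ -1.9.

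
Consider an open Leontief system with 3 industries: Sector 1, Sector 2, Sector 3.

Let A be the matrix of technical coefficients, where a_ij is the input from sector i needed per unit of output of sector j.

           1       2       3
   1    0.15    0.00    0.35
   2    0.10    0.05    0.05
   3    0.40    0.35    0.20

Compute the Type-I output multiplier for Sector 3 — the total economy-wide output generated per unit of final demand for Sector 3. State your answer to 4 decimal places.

I − A =
  [   0.85     0.00    -0.35]
  [  -0.10     0.95    -0.05]
  [  -0.40    -0.35     0.80]
Cofactors of I−A, C_ij = (−1)^(i+j)·(minor ij) (rows/columns in the sector order above):
  C_11 = (0.95)(0.80) − (-0.05)(-0.35) = 0.7425
  C_12 = −[(-0.10)(0.80) − (-0.05)(-0.40)] = 0.1000
  C_13 = (-0.10)(-0.35) − (0.95)(-0.40) = 0.4150
  C_21 = −[(0.00)(0.80) − (-0.35)(-0.35)] = 0.1225
  C_22 = (0.85)(0.80) − (-0.35)(-0.40) = 0.5400
  C_23 = −[(0.85)(-0.35) − (0.00)(-0.40)] = 0.2975
  C_31 = (0.00)(-0.05) − (-0.35)(0.95) = 0.3325
  C_32 = −[(0.85)(-0.05) − (-0.35)(-0.10)] = 0.0775
  C_33 = (0.85)(0.95) − (0.00)(-0.10) = 0.8075
det(I−A) = Σ_j (I−A)_1j·C_1j = (0.85)(0.7425) + (0.00)(0.1000) + (-0.35)(0.4150) = 0.485875
adj(I−A) = Cᵀ =
  [ 0.7425   0.1225   0.3325]
  [ 0.1000   0.5400   0.0775]
  [ 0.4150   0.2975   0.8075]
(I − A)⁻¹ = adj(I−A) / det(I−A) ≈
  [   1.52817     0.25212     0.68433]
  [   0.20581     1.11140     0.15951]
  [   0.85413     0.61230     1.66195]
The output multiplier for sector j is the column-j sum of the Leontief inverse (I − A)⁻¹ = adj(I−A) / det(I−A).
Column 3 of adj(I−A): (0.3325, 0.0775, 0.8075); det(I−A) = 0.485875.
m_3 = (0.3325 + 0.0775 + 0.8075) / 0.485875 = 1.2175 / 0.485875 ≈ 2.5058.

m_3 = 2.5058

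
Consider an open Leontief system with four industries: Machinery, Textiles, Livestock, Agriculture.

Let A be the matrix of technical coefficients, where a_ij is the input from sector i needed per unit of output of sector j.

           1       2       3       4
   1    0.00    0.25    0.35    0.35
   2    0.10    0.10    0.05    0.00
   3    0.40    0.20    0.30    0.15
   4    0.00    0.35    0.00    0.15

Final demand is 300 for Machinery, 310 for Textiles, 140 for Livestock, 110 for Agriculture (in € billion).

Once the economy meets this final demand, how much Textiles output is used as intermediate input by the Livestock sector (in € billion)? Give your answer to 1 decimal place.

I − A =
  [   1.00    -0.25    -0.35    -0.35]
  [  -0.10     0.90    -0.05     0.00]
  [  -0.40    -0.20     0.70    -0.15]
  [   0.00    -0.35     0.00     0.85]
Compute the cofactors C_ij = (−1)^(i+j)·(3×3 minor ij) of I−A; the adjugate is their transpose:
adj(I−A) = Cᵀ =
  [ 0.524375   0.312375   0.284500   0.266125]
  [ 0.076500   0.476000   0.072250   0.044250]
  [ 0.328250   0.356500   0.731500   0.264250]
  [ 0.031500   0.196000   0.029750   0.464500]
det(I−A) = Σ_j (I−A)_1j·C_1j = (1.00)(0.524375) + (-0.25)(0.076500) + (-0.35)(0.328250) + (-0.35)(0.031500) = 0.3793375
(I − A)⁻¹ = adj(I−A) / det(I−A) ≈
  [   1.3823     0.8235     0.7500     0.7016]
  [   0.2017     1.2548     0.1905     0.1167]
  [   0.8653     0.9398     1.9284     0.6966]
  [   0.0830     0.5167     0.0784     1.2245]
First solve x = (I − A)⁻¹ d = adj(I−A)·d / det(I−A); in particular x_3 = (0.328250·300 + 0.356500·310 + 0.731500·140 + 0.264250·110) / 0.3793375 = 340.4675 / 0.3793375 ≈ 897.532.
Intermediate flow from 2 to 3: z_23 = a_23 · x_3 = 0.05 × 340.4675 / 0.3793375 = 17.023375 / 0.3793375 ≈ 44.9.

z_23 = 44.9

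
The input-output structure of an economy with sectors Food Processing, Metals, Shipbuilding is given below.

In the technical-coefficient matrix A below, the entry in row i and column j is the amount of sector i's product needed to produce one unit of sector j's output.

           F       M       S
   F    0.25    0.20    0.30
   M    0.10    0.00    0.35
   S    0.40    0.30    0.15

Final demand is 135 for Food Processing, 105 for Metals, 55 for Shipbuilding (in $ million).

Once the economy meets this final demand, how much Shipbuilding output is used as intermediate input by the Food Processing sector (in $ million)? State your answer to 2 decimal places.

I − A =
  [   0.75    -0.20    -0.30]
  [  -0.10     1.00    -0.35]
  [  -0.40    -0.30     0.85]
Cofactors of I−A, C_ij = (−1)^(i+j)·(minor ij) (rows/columns in the sector order above):
  C_11 = (1.00)(0.85) − (-0.35)(-0.30) = 0.7450
  C_12 = −[(-0.10)(0.85) − (-0.35)(-0.40)] = 0.2250
  C_13 = (-0.10)(-0.30) − (1.00)(-0.40) = 0.4300
  C_21 = −[(-0.20)(0.85) − (-0.30)(-0.30)] = 0.2600
  C_22 = (0.75)(0.85) − (-0.30)(-0.40) = 0.5175
  C_23 = −[(0.75)(-0.30) − (-0.20)(-0.40)] = 0.3050
  C_31 = (-0.20)(-0.35) − (-0.30)(1.00) = 0.3700
  C_32 = −[(0.75)(-0.35) − (-0.30)(-0.10)] = 0.2925
  C_33 = (0.75)(1.00) − (-0.20)(-0.10) = 0.7300
det(I−A) = Σ_j (I−A)_1j·C_1j = (0.75)(0.7450) + (-0.20)(0.2250) + (-0.30)(0.4300) = 0.38475
adj(I−A) = Cᵀ =
  [ 0.7450   0.2600   0.3700]
  [ 0.2250   0.5175   0.2925]
  [ 0.4300   0.3050   0.7300]
(I − A)⁻¹ = adj(I−A) / det(I−A) ≈
  [   1.9363     0.6758     0.9617]
  [   0.5848     1.3450     0.7602]
  [   1.1176     0.7927     1.8973]
First solve x = (I − A)⁻¹ d = adj(I−A)·d / det(I−A); in particular x_F = (0.7450·135 + 0.2600·105 + 0.3700·55) / 0.38475 = 148.225 / 0.38475 ≈ 385.2502.
Intermediate flow from S to F: z_SF = a_SF · x_F = 0.40 × 148.225 / 0.38475 = 59.29 / 0.38475 ≈ 154.10.

z_SF = 154.10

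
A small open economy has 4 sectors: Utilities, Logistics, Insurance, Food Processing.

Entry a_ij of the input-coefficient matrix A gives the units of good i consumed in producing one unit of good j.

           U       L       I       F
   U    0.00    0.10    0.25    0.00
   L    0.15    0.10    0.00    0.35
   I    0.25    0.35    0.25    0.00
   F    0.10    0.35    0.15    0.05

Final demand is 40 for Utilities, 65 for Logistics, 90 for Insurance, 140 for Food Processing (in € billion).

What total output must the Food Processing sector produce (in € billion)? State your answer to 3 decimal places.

x_F = 273.939

I − A =
  [   1.00    -0.10    -0.25     0.00]
  [  -0.15     0.90     0.00    -0.35]
  [  -0.25    -0.35     0.75     0.00]
  [  -0.10    -0.35    -0.15     0.95]
Compute the cofactors C_ij = (−1)^(i+j)·(3×3 minor ij) of I−A; the adjugate is their transpose:
adj(I−A) = Cᵀ =
  [ 0.531000   0.154375   0.188375   0.056875]
  [ 0.146250   0.653125   0.096875   0.240625]
  [ 0.245250   0.356250   0.714750   0.131250]
  [ 0.148500   0.313125   0.168375   0.594375]
det(I−A) = Σ_j (I−A)_1j·C_1j = (1.00)(0.531000) + (-0.10)(0.146250) + (-0.25)(0.245250) + (0.00)(0.148500) = 0.4550625
(I − A)⁻¹ = adj(I−A) / det(I−A) ≈
  [   1.1669     0.3392     0.4140     0.1250]
  [   0.3214     1.4352     0.2129     0.5288]
  [   0.5389     0.7829     1.5707     0.2884]
  [   0.3263     0.6881     0.3700     1.3061]
x = (I − A)⁻¹ d = adj(I−A)·d / det(I−A), with det(I−A) = 0.4550625:
  x_U = (0.531000·40 + 0.154375·65 + 0.188375·90 + 0.056875·140) / 0.4550625 = 56.190625 / 0.4550625 ≈ 123.479
  x_L = (0.146250·40 + 0.653125·65 + 0.096875·90 + 0.240625·140) / 0.4550625 = 90.709375 / 0.4550625 ≈ 199.334
  x_I = (0.245250·40 + 0.356250·65 + 0.714750·90 + 0.131250·140) / 0.4550625 = 115.66875 / 0.4550625 ≈ 254.182
  x_F = (0.148500·40 + 0.313125·65 + 0.168375·90 + 0.594375·140) / 0.4550625 = 124.659375 / 0.4550625 ≈ 273.939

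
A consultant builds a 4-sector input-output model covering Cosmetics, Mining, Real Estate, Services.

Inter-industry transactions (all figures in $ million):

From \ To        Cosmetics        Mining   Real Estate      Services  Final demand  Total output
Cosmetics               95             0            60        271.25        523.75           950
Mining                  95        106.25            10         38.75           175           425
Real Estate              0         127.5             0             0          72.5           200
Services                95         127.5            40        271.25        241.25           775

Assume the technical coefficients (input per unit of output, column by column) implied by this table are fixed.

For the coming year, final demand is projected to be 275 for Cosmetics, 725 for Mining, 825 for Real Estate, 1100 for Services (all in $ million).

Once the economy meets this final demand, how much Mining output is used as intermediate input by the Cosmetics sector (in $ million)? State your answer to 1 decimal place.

z_21 = 193.1

Technical coefficients a_ij = z_ij / X_j:
  a_11 = 95/950 = 0.10, a_21 = 95/950 = 0.10, a_31 = 0/950 = 0.00, a_41 = 95/950 = 0.10
  a_12 = 0/425 = 0.00, a_22 = 106.25/425 = 0.25, a_32 = 127.5/425 = 0.30, a_42 = 127.5/425 = 0.30
  a_13 = 60/200 = 0.30, a_23 = 10/200 = 0.05, a_33 = 0/200 = 0.00, a_43 = 40/200 = 0.20
  a_14 = 271.25/775 = 0.35, a_24 = 38.75/775 = 0.05, a_34 = 0/775 = 0.00, a_44 = 271.25/775 = 0.35
I − A =
  [   0.90     0.00    -0.30    -0.35]
  [  -0.10     0.75    -0.05    -0.05]
  [   0.00    -0.30     1.00     0.00]
  [  -0.10    -0.30    -0.20     0.65]
Compute the cofactors C_ij = (−1)^(i+j)·(3×3 minor ij) of I−A; the adjugate is their transpose:
adj(I−A) = Cᵀ =
  [ 0.45975   0.18450   0.19950   0.26175]
  [ 0.07000   0.55000   0.06450   0.08000]
  [ 0.02100   0.16500   0.38850   0.02400]
  [ 0.10950   0.33300   0.18000   0.65250]
det(I−A) = Σ_j (I−A)_1j·C_1j = (0.90)(0.45975) + (0.00)(0.07000) + (-0.30)(0.02100) + (-0.35)(0.10950) = 0.36915
(I − A)⁻¹ = adj(I−A) / det(I−A) ≈
  [   1.2454     0.4998     0.5404     0.7091]
  [   0.1896     1.4899     0.1747     0.2167]
  [   0.0569     0.4470     1.0524     0.0650]
  [   0.2966     0.9021     0.4876     1.7676]
First solve x = (I − A)⁻¹ d = adj(I−A)·d / det(I−A); in particular x_1 = (0.45975·275 + 0.18450·725 + 0.19950·825 + 0.26175·1100) / 0.36915 = 712.70625 / 0.36915 ≈ 1930.668.
Intermediate flow from 2 to 1: z_21 = a_21 · x_1 = 0.10 × 712.70625 / 0.36915 = 71.270625 / 0.36915 ≈ 193.1.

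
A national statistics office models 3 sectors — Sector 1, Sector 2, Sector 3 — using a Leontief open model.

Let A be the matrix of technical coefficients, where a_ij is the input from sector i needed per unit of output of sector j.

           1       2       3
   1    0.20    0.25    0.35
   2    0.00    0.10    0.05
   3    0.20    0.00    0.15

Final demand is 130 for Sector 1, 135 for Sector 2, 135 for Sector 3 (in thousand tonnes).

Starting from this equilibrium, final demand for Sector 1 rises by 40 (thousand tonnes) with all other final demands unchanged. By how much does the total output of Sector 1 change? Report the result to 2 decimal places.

I − A =
  [   0.80    -0.25    -0.35]
  [   0.00     0.90    -0.05]
  [  -0.20     0.00     0.85]
Cofactors of I−A, C_ij = (−1)^(i+j)·(minor ij) (rows/columns in the sector order above):
  C_11 = (0.90)(0.85) − (-0.05)(0.00) = 0.7650
  C_12 = −[(0.00)(0.85) − (-0.05)(-0.20)] = 0.0100
  C_13 = (0.00)(0.00) − (0.90)(-0.20) = 0.1800
  C_21 = −[(-0.25)(0.85) − (-0.35)(0.00)] = 0.2125
  C_22 = (0.80)(0.85) − (-0.35)(-0.20) = 0.6100
  C_23 = −[(0.80)(0.00) − (-0.25)(-0.20)] = 0.0500
  C_31 = (-0.25)(-0.05) − (-0.35)(0.90) = 0.3275
  C_32 = −[(0.80)(-0.05) − (-0.35)(0.00)] = 0.0400
  C_33 = (0.80)(0.90) − (-0.25)(0.00) = 0.7200
det(I−A) = Σ_j (I−A)_1j·C_1j = (0.80)(0.7650) + (-0.25)(0.0100) + (-0.35)(0.1800) = 0.5465
adj(I−A) = Cᵀ =
  [ 0.7650   0.2125   0.3275]
  [ 0.0100   0.6100   0.0400]
  [ 0.1800   0.0500   0.7200]
(I − A)⁻¹ = adj(I−A) / det(I−A) ≈
  [   1.3998     0.3888     0.5993]
  [   0.0183     1.1162     0.0732]
  [   0.3294     0.0915     1.3175]
Δx = (I − A)⁻¹ Δd with Δd having +40 in the Sector 1 component and 0 elsewhere.
So Δx_1 = L_11 · (+40), where L_11 = adj(I−A)_11 / det(I−A) = 0.7650 / 0.5465.
Δx_1 = 0.7650 × (+40) / 0.5465 = 30.60 / 0.5465 ≈ 55.99.

Δx_1 = 55.99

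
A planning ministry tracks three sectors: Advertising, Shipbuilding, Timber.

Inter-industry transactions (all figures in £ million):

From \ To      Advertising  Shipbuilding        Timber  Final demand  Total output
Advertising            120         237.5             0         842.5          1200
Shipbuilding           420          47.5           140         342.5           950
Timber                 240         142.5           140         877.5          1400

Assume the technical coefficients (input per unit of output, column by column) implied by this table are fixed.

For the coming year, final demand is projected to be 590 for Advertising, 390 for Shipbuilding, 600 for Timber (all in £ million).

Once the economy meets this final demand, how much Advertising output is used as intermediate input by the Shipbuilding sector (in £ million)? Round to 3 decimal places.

z_AS = 211.064

Technical coefficients a_ij = z_ij / X_j:
  a_AA = 120/1200 = 0.10, a_SA = 420/1200 = 0.35, a_TA = 240/1200 = 0.20
  a_AS = 237.5/950 = 0.25, a_SS = 47.5/950 = 0.05, a_TS = 142.5/950 = 0.15
  a_AT = 0/1400 = 0.00, a_ST = 140/1400 = 0.10, a_TT = 140/1400 = 0.10
I − A =
  [   0.90    -0.25     0.00]
  [  -0.35     0.95    -0.10]
  [  -0.20    -0.15     0.90]
Cofactors of I−A, C_ij = (−1)^(i+j)·(minor ij) (rows/columns in the sector order above):
  C_11 = (0.95)(0.90) − (-0.10)(-0.15) = 0.8400
  C_12 = −[(-0.35)(0.90) − (-0.10)(-0.20)] = 0.3350
  C_13 = (-0.35)(-0.15) − (0.95)(-0.20) = 0.2425
  C_21 = −[(-0.25)(0.90) − (0.00)(-0.15)] = 0.2250
  C_22 = (0.90)(0.90) − (0.00)(-0.20) = 0.8100
  C_23 = −[(0.90)(-0.15) − (-0.25)(-0.20)] = 0.1850
  C_31 = (-0.25)(-0.10) − (0.00)(0.95) = 0.0250
  C_32 = −[(0.90)(-0.10) − (0.00)(-0.35)] = 0.0900
  C_33 = (0.90)(0.95) − (-0.25)(-0.35) = 0.7675
det(I−A) = Σ_j (I−A)_1j·C_1j = (0.90)(0.8400) + (-0.25)(0.3350) + (0.00)(0.2425) = 0.67225
adj(I−A) = Cᵀ =
  [ 0.8400   0.2250   0.0250]
  [ 0.3350   0.8100   0.0900]
  [ 0.2425   0.1850   0.7675]
(I − A)⁻¹ = adj(I−A) / det(I−A) ≈
  [   1.2495     0.3347     0.0372]
  [   0.4983     1.2049     0.1339]
  [   0.3607     0.2752     1.1417]
First solve x = (I − A)⁻¹ d = adj(I−A)·d / det(I−A); in particular x_S = (0.3350·590 + 0.8100·390 + 0.0900·600) / 0.67225 = 567.55 / 0.67225 ≈ 844.25437.
Intermediate flow from A to S: z_AS = a_AS · x_S = 0.25 × 567.55 / 0.67225 = 141.8875 / 0.67225 ≈ 211.064.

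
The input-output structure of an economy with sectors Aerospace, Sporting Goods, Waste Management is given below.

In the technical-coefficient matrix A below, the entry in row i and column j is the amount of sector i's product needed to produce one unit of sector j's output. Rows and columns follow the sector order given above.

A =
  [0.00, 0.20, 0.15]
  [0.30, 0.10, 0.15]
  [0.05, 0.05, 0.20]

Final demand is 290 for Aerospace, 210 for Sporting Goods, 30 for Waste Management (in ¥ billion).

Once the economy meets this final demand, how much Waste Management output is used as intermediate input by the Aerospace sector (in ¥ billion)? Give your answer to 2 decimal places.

I − A =
  [   1.00    -0.20    -0.15]
  [  -0.30     0.90    -0.15]
  [  -0.05    -0.05     0.80]
Cofactors of I−A, C_ij = (−1)^(i+j)·(minor ij) (rows/columns in the sector order above):
  C_11 = (0.90)(0.80) − (-0.15)(-0.05) = 0.7125
  C_12 = −[(-0.30)(0.80) − (-0.15)(-0.05)] = 0.2475
  C_13 = (-0.30)(-0.05) − (0.90)(-0.05) = 0.0600
  C_21 = −[(-0.20)(0.80) − (-0.15)(-0.05)] = 0.1675
  C_22 = (1.00)(0.80) − (-0.15)(-0.05) = 0.7925
  C_23 = −[(1.00)(-0.05) − (-0.20)(-0.05)] = 0.0600
  C_31 = (-0.20)(-0.15) − (-0.15)(0.90) = 0.1650
  C_32 = −[(1.00)(-0.15) − (-0.15)(-0.30)] = 0.1950
  C_33 = (1.00)(0.90) − (-0.20)(-0.30) = 0.8400
det(I−A) = Σ_j (I−A)_1j·C_1j = (1.00)(0.7125) + (-0.20)(0.2475) + (-0.15)(0.0600) = 0.6540
adj(I−A) = Cᵀ =
  [ 0.7125   0.1675   0.1650]
  [ 0.2475   0.7925   0.1950]
  [ 0.0600   0.0600   0.8400]
(I − A)⁻¹ = adj(I−A) / det(I−A) ≈
  [   1.0894     0.2561     0.2523]
  [   0.3784     1.2118     0.2982]
  [   0.0917     0.0917     1.2844]
First solve x = (I − A)⁻¹ d = adj(I−A)·d / det(I−A); in particular x_A = (0.7125·290 + 0.1675·210 + 0.1650·30) / 0.6540 = 246.75 / 0.6540 ≈ 377.2936.
Intermediate flow from W to A: z_WA = a_WA · x_A = 0.05 × 246.75 / 0.6540 = 12.3375 / 0.6540 ≈ 18.86.

z_WA = 18.86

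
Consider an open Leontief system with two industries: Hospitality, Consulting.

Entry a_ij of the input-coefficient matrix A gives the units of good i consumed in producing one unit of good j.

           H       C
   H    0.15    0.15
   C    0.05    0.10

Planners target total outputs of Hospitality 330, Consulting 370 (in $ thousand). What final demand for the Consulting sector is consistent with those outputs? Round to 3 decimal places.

d_C = 316.500

I − A =
  [   0.85    -0.15]
  [  -0.05     0.90]
d = (I − A) x:
  d_H = (+0.85)·330 + (-0.15)·370 = 225.000
  d_C = (-0.05)·330 + (+0.90)·370 = 316.500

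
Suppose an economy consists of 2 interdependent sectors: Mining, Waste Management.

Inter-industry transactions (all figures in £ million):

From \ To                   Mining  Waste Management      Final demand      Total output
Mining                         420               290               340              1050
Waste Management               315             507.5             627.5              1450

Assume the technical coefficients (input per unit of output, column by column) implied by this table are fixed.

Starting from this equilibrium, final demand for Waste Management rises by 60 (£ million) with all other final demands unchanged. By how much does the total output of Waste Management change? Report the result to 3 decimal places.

Technical coefficients a_ij = z_ij / X_j:
  a_11 = 420/1050 = 0.40, a_21 = 315/1050 = 0.30
  a_12 = 290/1450 = 0.20, a_22 = 507.5/1450 = 0.35
I − A =
  [   0.60    -0.20]
  [  -0.30     0.65]
det(I−A) = (0.60)(0.65) − (-0.20)(-0.30) = 0.3300
adj(I−A) = [[0.65, 0.20], [0.30, 0.60]]
(I − A)⁻¹ = adj(I−A) / det(I−A) ≈
  [   1.9697     0.6061]
  [   0.9091     1.8182]
Δx = (I − A)⁻¹ Δd with Δd having +60 in the Waste Management component and 0 elsewhere.
So Δx_2 = L_22 · (+60), where L_22 = adj(I−A)_22 / det(I−A) = 0.60 / 0.3300.
Δx_2 = 0.60 × (+60) / 0.3300 = 36.00 / 0.3300 ≈ 109.091.

Δx_2 = 109.091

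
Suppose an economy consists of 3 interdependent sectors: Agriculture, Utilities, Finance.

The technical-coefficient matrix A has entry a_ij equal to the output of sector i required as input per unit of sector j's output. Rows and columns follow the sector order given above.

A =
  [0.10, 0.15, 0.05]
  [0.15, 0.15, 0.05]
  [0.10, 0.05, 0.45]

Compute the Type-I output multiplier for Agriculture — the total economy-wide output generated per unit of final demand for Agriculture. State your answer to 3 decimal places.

I − A =
  [   0.90    -0.15    -0.05]
  [  -0.15     0.85    -0.05]
  [  -0.10    -0.05     0.55]
Cofactors of I−A, C_ij = (−1)^(i+j)·(minor ij) (rows/columns in the sector order above):
  C_11 = (0.85)(0.55) − (-0.05)(-0.05) = 0.4650
  C_12 = −[(-0.15)(0.55) − (-0.05)(-0.10)] = 0.0875
  C_13 = (-0.15)(-0.05) − (0.85)(-0.10) = 0.0925
  C_21 = −[(-0.15)(0.55) − (-0.05)(-0.05)] = 0.0850
  C_22 = (0.90)(0.55) − (-0.05)(-0.10) = 0.4900
  C_23 = −[(0.90)(-0.05) − (-0.15)(-0.10)] = 0.0600
  C_31 = (-0.15)(-0.05) − (-0.05)(0.85) = 0.0500
  C_32 = −[(0.90)(-0.05) − (-0.05)(-0.15)] = 0.0525
  C_33 = (0.90)(0.85) − (-0.15)(-0.15) = 0.7425
det(I−A) = Σ_j (I−A)_1j·C_1j = (0.90)(0.4650) + (-0.15)(0.0875) + (-0.05)(0.0925) = 0.40075
adj(I−A) = Cᵀ =
  [ 0.4650   0.0850   0.0500]
  [ 0.0875   0.4900   0.0525]
  [ 0.0925   0.0600   0.7425]
(I − A)⁻¹ = adj(I−A) / det(I−A) ≈
  [   1.1603     0.2121     0.1248]
  [   0.2183     1.2227     0.1310]
  [   0.2308     0.1497     1.8528]
The output multiplier for sector j is the column-j sum of the Leontief inverse (I − A)⁻¹ = adj(I−A) / det(I−A).
Column 1 of adj(I−A): (0.4650, 0.0875, 0.0925); det(I−A) = 0.40075.
m_1 = (0.4650 + 0.0875 + 0.0925) / 0.40075 = 0.645 / 0.40075 ≈ 1.609.

m_1 = 1.609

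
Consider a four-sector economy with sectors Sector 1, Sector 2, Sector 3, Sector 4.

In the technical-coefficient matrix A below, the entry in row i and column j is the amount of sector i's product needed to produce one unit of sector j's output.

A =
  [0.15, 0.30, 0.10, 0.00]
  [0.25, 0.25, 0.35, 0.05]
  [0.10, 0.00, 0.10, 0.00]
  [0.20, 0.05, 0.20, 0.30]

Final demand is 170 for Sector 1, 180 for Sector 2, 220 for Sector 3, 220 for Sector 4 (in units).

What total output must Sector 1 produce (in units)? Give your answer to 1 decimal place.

x_1 = 431.2

I − A =
  [   0.85    -0.30    -0.10     0.00]
  [  -0.25     0.75    -0.35    -0.05]
  [  -0.10     0.00     0.90     0.00]
  [  -0.20    -0.05    -0.20     0.70]
Compute the cofactors C_ij = (−1)^(i+j)·(3×3 minor ij) of I−A; the adjugate is their transpose:
adj(I−A) = Cᵀ =
  [ 0.470250   0.189000   0.128750   0.013500]
  [ 0.192000   0.528500   0.235250   0.037750]
  [ 0.052250   0.021000   0.388625   0.001500]
  [ 0.163000   0.097750   0.164625   0.488250]
det(I−A) = Σ_j (I−A)_1j·C_1j = (0.85)(0.470250) + (-0.30)(0.192000) + (-0.10)(0.052250) + (0.00)(0.163000) = 0.3368875
(I − A)⁻¹ = adj(I−A) / det(I−A) ≈
  [   1.3959     0.5610     0.3822     0.0401]
  [   0.5699     1.5688     0.6983     0.1121]
  [   0.1551     0.0623     1.1536     0.0045]
  [   0.4838     0.2902     0.4887     1.4493]
x = (I − A)⁻¹ d = adj(I−A)·d / det(I−A), with det(I−A) = 0.3368875:
  x_1 = (0.470250·170 + 0.189000·180 + 0.128750·220 + 0.013500·220) / 0.3368875 = 145.2575 / 0.3368875 ≈ 431.2
  x_2 = (0.192000·170 + 0.528500·180 + 0.235250·220 + 0.037750·220) / 0.3368875 = 187.83 / 0.3368875 ≈ 557.5
  x_3 = (0.052250·170 + 0.021000·180 + 0.388625·220 + 0.001500·220) / 0.3368875 = 98.49 / 0.3368875 ≈ 292.4
  x_4 = (0.163000·170 + 0.097750·180 + 0.164625·220 + 0.488250·220) / 0.3368875 = 188.9375 / 0.3368875 ≈ 560.8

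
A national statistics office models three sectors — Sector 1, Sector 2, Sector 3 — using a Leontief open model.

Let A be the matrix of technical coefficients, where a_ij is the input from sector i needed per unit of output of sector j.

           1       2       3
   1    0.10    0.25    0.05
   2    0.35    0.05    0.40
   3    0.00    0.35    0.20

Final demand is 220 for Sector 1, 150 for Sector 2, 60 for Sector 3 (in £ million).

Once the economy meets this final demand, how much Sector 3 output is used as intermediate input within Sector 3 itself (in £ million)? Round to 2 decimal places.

z_33 = 49.91

I − A =
  [   0.90    -0.25    -0.05]
  [  -0.35     0.95    -0.40]
  [   0.00    -0.35     0.80]
Cofactors of I−A, C_ij = (−1)^(i+j)·(minor ij) (rows/columns in the sector order above):
  C_11 = (0.95)(0.80) − (-0.40)(-0.35) = 0.6200
  C_12 = −[(-0.35)(0.80) − (-0.40)(0.00)] = 0.2800
  C_13 = (-0.35)(-0.35) − (0.95)(0.00) = 0.1225
  C_21 = −[(-0.25)(0.80) − (-0.05)(-0.35)] = 0.2175
  C_22 = (0.90)(0.80) − (-0.05)(0.00) = 0.7200
  C_23 = −[(0.90)(-0.35) − (-0.25)(0.00)] = 0.3150
  C_31 = (-0.25)(-0.40) − (-0.05)(0.95) = 0.1475
  C_32 = −[(0.90)(-0.40) − (-0.05)(-0.35)] = 0.3775
  C_33 = (0.90)(0.95) − (-0.25)(-0.35) = 0.7675
det(I−A) = Σ_j (I−A)_1j·C_1j = (0.90)(0.6200) + (-0.25)(0.2800) + (-0.05)(0.1225) = 0.481875
adj(I−A) = Cᵀ =
  [ 0.6200   0.2175   0.1475]
  [ 0.2800   0.7200   0.3775]
  [ 0.1225   0.3150   0.7675]
(I − A)⁻¹ = adj(I−A) / det(I−A) ≈
  [   1.2866     0.4514     0.3061]
  [   0.5811     1.4942     0.7834]
  [   0.2542     0.6537     1.5927]
First solve x = (I − A)⁻¹ d = adj(I−A)·d / det(I−A); in particular x_3 = (0.1225·220 + 0.3150·150 + 0.7675·60) / 0.481875 = 120.25 / 0.481875 ≈ 249.5460.
Intermediate flow from 3 to 3: z_33 = a_33 · x_3 = 0.20 × 120.25 / 0.481875 = 24.05 / 0.481875 ≈ 49.91.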